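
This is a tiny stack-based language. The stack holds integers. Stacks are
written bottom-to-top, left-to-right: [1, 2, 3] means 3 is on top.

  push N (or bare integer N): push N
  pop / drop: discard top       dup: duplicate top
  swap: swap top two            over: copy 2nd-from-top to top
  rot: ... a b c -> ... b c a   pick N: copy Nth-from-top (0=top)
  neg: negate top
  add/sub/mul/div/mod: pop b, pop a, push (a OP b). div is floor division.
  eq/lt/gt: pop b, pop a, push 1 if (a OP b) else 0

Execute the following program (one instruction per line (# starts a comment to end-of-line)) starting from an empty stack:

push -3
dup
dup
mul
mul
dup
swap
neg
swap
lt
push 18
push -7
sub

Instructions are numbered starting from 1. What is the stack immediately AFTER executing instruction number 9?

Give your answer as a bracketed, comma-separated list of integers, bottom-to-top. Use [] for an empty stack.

Step 1 ('push -3'): [-3]
Step 2 ('dup'): [-3, -3]
Step 3 ('dup'): [-3, -3, -3]
Step 4 ('mul'): [-3, 9]
Step 5 ('mul'): [-27]
Step 6 ('dup'): [-27, -27]
Step 7 ('swap'): [-27, -27]
Step 8 ('neg'): [-27, 27]
Step 9 ('swap'): [27, -27]

Answer: [27, -27]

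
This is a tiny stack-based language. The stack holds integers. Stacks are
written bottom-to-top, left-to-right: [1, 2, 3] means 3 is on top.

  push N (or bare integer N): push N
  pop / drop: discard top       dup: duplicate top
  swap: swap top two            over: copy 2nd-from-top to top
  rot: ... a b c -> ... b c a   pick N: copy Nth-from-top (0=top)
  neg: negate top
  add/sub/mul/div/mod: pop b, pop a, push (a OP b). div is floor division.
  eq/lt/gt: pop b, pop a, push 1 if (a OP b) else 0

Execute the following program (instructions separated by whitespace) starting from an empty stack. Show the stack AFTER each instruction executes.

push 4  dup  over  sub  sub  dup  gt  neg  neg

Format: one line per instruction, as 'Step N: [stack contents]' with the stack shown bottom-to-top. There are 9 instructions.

Step 1: [4]
Step 2: [4, 4]
Step 3: [4, 4, 4]
Step 4: [4, 0]
Step 5: [4]
Step 6: [4, 4]
Step 7: [0]
Step 8: [0]
Step 9: [0]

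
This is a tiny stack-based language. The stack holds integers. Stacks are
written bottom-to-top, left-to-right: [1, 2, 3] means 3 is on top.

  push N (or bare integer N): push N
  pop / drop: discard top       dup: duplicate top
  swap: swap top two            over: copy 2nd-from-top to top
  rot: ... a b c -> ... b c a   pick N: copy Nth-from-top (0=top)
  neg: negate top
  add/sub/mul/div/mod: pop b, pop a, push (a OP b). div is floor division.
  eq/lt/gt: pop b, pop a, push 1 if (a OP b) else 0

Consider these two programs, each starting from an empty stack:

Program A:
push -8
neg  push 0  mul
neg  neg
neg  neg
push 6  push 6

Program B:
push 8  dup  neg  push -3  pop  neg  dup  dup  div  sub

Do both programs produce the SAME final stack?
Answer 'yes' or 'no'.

Program A trace:
  After 'push -8': [-8]
  After 'neg': [8]
  After 'push 0': [8, 0]
  After 'mul': [0]
  After 'neg': [0]
  After 'neg': [0]
  After 'neg': [0]
  After 'neg': [0]
  After 'push 6': [0, 6]
  After 'push 6': [0, 6, 6]
Program A final stack: [0, 6, 6]

Program B trace:
  After 'push 8': [8]
  After 'dup': [8, 8]
  After 'neg': [8, -8]
  After 'push -3': [8, -8, -3]
  After 'pop': [8, -8]
  After 'neg': [8, 8]
  After 'dup': [8, 8, 8]
  After 'dup': [8, 8, 8, 8]
  After 'div': [8, 8, 1]
  After 'sub': [8, 7]
Program B final stack: [8, 7]
Same: no

Answer: no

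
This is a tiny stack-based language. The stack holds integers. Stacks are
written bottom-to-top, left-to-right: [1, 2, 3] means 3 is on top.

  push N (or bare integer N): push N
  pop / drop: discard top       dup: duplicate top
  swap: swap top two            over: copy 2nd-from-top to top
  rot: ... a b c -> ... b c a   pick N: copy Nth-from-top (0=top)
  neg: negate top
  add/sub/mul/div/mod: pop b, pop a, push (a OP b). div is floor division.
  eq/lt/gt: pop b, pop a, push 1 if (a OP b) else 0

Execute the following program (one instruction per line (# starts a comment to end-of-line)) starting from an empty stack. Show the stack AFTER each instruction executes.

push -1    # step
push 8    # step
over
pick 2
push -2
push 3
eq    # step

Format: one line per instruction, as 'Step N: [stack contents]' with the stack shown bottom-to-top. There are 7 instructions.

Step 1: [-1]
Step 2: [-1, 8]
Step 3: [-1, 8, -1]
Step 4: [-1, 8, -1, -1]
Step 5: [-1, 8, -1, -1, -2]
Step 6: [-1, 8, -1, -1, -2, 3]
Step 7: [-1, 8, -1, -1, 0]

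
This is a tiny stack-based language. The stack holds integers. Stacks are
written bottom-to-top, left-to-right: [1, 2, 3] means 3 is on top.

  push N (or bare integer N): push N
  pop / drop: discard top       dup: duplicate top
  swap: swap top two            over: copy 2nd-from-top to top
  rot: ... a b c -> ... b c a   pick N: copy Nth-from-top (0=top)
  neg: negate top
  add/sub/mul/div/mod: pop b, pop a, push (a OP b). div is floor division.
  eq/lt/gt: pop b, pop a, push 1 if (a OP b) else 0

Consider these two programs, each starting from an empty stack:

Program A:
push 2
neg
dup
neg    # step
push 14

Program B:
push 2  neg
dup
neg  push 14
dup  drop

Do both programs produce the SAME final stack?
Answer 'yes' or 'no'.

Program A trace:
  After 'push 2': [2]
  After 'neg': [-2]
  After 'dup': [-2, -2]
  After 'neg': [-2, 2]
  After 'push 14': [-2, 2, 14]
Program A final stack: [-2, 2, 14]

Program B trace:
  After 'push 2': [2]
  After 'neg': [-2]
  After 'dup': [-2, -2]
  After 'neg': [-2, 2]
  After 'push 14': [-2, 2, 14]
  After 'dup': [-2, 2, 14, 14]
  After 'drop': [-2, 2, 14]
Program B final stack: [-2, 2, 14]
Same: yes

Answer: yes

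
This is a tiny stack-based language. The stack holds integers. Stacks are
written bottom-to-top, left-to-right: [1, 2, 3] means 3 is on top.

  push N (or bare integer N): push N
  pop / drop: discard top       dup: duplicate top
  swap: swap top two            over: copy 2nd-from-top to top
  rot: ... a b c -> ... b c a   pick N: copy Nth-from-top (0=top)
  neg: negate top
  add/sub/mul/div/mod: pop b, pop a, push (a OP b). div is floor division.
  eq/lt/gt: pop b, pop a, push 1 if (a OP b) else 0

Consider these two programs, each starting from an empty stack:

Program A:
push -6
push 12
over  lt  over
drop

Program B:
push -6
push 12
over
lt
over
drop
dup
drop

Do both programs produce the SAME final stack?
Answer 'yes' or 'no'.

Program A trace:
  After 'push -6': [-6]
  After 'push 12': [-6, 12]
  After 'over': [-6, 12, -6]
  After 'lt': [-6, 0]
  After 'over': [-6, 0, -6]
  After 'drop': [-6, 0]
Program A final stack: [-6, 0]

Program B trace:
  After 'push -6': [-6]
  After 'push 12': [-6, 12]
  After 'over': [-6, 12, -6]
  After 'lt': [-6, 0]
  After 'over': [-6, 0, -6]
  After 'drop': [-6, 0]
  After 'dup': [-6, 0, 0]
  After 'drop': [-6, 0]
Program B final stack: [-6, 0]
Same: yes

Answer: yes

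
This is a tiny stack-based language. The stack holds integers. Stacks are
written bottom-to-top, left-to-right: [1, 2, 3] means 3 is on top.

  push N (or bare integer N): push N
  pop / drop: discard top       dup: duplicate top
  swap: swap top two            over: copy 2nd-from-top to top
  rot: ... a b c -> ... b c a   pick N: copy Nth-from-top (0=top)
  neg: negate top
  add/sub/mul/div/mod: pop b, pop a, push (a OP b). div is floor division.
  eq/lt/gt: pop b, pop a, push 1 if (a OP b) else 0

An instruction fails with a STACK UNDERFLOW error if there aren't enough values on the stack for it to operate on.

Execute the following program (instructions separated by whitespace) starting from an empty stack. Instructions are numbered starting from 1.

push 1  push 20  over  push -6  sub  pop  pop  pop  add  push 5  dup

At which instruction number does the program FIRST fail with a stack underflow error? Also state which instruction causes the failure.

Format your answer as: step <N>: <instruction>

Answer: step 9: add

Derivation:
Step 1 ('push 1'): stack = [1], depth = 1
Step 2 ('push 20'): stack = [1, 20], depth = 2
Step 3 ('over'): stack = [1, 20, 1], depth = 3
Step 4 ('push -6'): stack = [1, 20, 1, -6], depth = 4
Step 5 ('sub'): stack = [1, 20, 7], depth = 3
Step 6 ('pop'): stack = [1, 20], depth = 2
Step 7 ('pop'): stack = [1], depth = 1
Step 8 ('pop'): stack = [], depth = 0
Step 9 ('add'): needs 2 value(s) but depth is 0 — STACK UNDERFLOW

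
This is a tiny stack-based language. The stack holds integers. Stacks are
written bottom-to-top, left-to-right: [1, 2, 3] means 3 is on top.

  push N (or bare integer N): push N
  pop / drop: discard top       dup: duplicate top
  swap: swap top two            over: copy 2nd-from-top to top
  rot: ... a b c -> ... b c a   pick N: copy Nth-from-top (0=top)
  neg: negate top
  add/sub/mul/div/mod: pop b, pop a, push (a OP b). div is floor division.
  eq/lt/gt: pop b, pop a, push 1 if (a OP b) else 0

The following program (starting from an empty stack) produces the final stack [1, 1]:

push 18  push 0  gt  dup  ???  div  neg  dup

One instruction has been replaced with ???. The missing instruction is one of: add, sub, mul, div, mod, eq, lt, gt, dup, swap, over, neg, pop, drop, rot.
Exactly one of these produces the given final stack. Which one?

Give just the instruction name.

Stack before ???: [1, 1]
Stack after ???:  [1, -1]
The instruction that transforms [1, 1] -> [1, -1] is: neg

Answer: neg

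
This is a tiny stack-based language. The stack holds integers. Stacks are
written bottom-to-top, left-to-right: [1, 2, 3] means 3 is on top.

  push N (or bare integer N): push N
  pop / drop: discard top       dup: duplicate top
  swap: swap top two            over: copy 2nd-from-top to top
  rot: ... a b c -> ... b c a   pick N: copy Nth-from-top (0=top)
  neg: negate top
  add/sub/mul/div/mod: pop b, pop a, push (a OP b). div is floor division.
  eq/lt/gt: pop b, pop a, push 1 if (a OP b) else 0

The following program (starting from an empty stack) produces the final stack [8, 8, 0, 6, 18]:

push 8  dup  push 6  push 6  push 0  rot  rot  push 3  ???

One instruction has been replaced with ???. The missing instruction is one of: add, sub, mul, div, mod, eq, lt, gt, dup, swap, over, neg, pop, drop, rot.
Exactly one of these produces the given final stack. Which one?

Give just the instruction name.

Stack before ???: [8, 8, 0, 6, 6, 3]
Stack after ???:  [8, 8, 0, 6, 18]
The instruction that transforms [8, 8, 0, 6, 6, 3] -> [8, 8, 0, 6, 18] is: mul

Answer: mul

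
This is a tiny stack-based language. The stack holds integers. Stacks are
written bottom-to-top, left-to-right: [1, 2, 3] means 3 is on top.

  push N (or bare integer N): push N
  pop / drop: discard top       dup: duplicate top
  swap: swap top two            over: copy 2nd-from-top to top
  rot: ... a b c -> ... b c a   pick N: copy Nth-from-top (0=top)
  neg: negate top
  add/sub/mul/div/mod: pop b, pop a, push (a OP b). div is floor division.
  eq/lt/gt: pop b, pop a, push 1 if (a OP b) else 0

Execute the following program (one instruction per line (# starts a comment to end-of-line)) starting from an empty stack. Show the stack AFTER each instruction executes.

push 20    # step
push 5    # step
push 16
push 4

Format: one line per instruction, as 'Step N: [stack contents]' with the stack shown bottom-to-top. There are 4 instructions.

Step 1: [20]
Step 2: [20, 5]
Step 3: [20, 5, 16]
Step 4: [20, 5, 16, 4]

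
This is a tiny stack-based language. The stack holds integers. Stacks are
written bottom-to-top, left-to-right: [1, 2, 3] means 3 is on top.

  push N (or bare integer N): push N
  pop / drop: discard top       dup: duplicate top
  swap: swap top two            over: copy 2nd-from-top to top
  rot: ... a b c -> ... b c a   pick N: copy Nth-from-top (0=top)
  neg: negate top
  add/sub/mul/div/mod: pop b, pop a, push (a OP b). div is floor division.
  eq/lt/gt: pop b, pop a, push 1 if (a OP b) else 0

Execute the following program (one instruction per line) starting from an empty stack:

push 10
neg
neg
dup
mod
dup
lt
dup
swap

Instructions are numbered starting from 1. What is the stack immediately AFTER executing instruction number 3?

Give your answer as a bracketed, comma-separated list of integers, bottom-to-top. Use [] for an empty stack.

Step 1 ('push 10'): [10]
Step 2 ('neg'): [-10]
Step 3 ('neg'): [10]

Answer: [10]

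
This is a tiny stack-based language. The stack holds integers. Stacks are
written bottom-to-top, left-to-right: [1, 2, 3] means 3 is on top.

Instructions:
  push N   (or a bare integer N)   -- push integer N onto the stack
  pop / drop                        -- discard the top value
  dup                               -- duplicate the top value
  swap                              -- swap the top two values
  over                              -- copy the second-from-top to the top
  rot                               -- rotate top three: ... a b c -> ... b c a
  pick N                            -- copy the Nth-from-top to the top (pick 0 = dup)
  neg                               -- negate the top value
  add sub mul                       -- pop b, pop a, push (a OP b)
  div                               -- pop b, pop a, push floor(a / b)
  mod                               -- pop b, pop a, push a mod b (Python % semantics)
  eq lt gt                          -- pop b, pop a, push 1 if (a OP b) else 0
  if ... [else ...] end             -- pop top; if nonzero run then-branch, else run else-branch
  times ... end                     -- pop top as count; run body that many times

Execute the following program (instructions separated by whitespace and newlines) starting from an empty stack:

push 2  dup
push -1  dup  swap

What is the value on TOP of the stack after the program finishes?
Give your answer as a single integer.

After 'push 2': [2]
After 'dup': [2, 2]
After 'push -1': [2, 2, -1]
After 'dup': [2, 2, -1, -1]
After 'swap': [2, 2, -1, -1]

Answer: -1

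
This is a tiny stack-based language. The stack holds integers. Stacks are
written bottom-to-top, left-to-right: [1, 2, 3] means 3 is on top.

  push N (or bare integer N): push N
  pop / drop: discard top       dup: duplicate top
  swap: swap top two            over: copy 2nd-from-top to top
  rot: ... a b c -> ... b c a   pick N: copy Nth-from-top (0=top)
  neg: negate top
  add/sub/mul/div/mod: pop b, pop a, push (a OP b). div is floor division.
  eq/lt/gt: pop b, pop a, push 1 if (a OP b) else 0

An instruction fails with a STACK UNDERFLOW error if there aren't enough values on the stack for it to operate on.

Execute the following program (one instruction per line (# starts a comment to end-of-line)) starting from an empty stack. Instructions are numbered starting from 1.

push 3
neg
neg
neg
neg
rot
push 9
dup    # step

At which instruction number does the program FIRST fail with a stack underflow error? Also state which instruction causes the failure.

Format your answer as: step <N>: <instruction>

Answer: step 6: rot

Derivation:
Step 1 ('push 3'): stack = [3], depth = 1
Step 2 ('neg'): stack = [-3], depth = 1
Step 3 ('neg'): stack = [3], depth = 1
Step 4 ('neg'): stack = [-3], depth = 1
Step 5 ('neg'): stack = [3], depth = 1
Step 6 ('rot'): needs 3 value(s) but depth is 1 — STACK UNDERFLOW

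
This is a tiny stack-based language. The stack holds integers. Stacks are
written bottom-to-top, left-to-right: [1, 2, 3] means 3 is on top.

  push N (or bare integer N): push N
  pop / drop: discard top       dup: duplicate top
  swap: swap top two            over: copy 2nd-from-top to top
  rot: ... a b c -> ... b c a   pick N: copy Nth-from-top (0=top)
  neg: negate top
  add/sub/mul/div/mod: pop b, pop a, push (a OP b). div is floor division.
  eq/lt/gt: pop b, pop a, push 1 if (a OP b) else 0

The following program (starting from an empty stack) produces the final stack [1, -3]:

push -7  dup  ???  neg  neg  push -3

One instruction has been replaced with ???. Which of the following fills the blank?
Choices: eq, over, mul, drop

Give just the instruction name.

Answer: eq

Derivation:
Stack before ???: [-7, -7]
Stack after ???:  [1]
Checking each choice:
  eq: MATCH
  over: produces [-7, -7, -7, -3]
  mul: produces [49, -3]
  drop: produces [-7, -3]


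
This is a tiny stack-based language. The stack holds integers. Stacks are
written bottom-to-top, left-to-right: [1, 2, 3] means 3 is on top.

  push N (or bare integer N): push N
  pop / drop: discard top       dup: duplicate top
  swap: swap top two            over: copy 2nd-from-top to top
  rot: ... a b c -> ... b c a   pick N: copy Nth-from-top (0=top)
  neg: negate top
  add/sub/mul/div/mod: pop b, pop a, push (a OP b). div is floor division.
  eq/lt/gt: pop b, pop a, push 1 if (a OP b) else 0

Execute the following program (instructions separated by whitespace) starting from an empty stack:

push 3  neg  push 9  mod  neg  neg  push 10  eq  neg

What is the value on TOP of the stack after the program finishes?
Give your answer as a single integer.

After 'push 3': [3]
After 'neg': [-3]
After 'push 9': [-3, 9]
After 'mod': [6]
After 'neg': [-6]
After 'neg': [6]
After 'push 10': [6, 10]
After 'eq': [0]
After 'neg': [0]

Answer: 0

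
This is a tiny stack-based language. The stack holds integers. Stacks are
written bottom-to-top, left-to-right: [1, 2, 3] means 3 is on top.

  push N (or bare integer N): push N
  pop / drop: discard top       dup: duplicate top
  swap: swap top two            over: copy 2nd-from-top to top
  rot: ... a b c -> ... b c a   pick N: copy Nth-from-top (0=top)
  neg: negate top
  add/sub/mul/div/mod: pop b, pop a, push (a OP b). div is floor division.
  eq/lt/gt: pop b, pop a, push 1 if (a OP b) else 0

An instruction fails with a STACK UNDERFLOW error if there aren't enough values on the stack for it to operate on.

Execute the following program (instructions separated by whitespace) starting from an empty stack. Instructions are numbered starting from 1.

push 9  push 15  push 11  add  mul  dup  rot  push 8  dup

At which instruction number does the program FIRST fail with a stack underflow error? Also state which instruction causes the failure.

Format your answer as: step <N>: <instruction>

Step 1 ('push 9'): stack = [9], depth = 1
Step 2 ('push 15'): stack = [9, 15], depth = 2
Step 3 ('push 11'): stack = [9, 15, 11], depth = 3
Step 4 ('add'): stack = [9, 26], depth = 2
Step 5 ('mul'): stack = [234], depth = 1
Step 6 ('dup'): stack = [234, 234], depth = 2
Step 7 ('rot'): needs 3 value(s) but depth is 2 — STACK UNDERFLOW

Answer: step 7: rot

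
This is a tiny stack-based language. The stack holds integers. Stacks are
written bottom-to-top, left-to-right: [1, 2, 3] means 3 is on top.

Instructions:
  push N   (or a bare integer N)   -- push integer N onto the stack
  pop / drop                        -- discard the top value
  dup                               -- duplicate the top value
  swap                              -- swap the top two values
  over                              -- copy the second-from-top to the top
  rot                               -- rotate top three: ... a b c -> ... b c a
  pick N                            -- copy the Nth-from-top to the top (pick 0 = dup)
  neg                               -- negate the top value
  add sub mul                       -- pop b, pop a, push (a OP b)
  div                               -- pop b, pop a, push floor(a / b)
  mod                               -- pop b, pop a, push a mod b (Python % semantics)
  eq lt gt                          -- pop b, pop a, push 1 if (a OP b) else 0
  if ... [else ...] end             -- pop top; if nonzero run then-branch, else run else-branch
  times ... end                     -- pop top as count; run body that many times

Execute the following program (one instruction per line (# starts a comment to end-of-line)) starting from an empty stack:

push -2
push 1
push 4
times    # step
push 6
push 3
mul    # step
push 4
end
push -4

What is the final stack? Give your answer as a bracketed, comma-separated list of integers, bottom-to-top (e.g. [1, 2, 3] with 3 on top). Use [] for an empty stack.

Answer: [-2, 1, 18, 4, 18, 4, 18, 4, 18, 4, -4]

Derivation:
After 'push -2': [-2]
After 'push 1': [-2, 1]
After 'push 4': [-2, 1, 4]
After 'times': [-2, 1]
After 'push 6': [-2, 1, 6]
After 'push 3': [-2, 1, 6, 3]
After 'mul': [-2, 1, 18]
After 'push 4': [-2, 1, 18, 4]
After 'push 6': [-2, 1, 18, 4, 6]
After 'push 3': [-2, 1, 18, 4, 6, 3]
After 'mul': [-2, 1, 18, 4, 18]
After 'push 4': [-2, 1, 18, 4, 18, 4]
After 'push 6': [-2, 1, 18, 4, 18, 4, 6]
After 'push 3': [-2, 1, 18, 4, 18, 4, 6, 3]
After 'mul': [-2, 1, 18, 4, 18, 4, 18]
After 'push 4': [-2, 1, 18, 4, 18, 4, 18, 4]
After 'push 6': [-2, 1, 18, 4, 18, 4, 18, 4, 6]
After 'push 3': [-2, 1, 18, 4, 18, 4, 18, 4, 6, 3]
After 'mul': [-2, 1, 18, 4, 18, 4, 18, 4, 18]
After 'push 4': [-2, 1, 18, 4, 18, 4, 18, 4, 18, 4]
After 'push -4': [-2, 1, 18, 4, 18, 4, 18, 4, 18, 4, -4]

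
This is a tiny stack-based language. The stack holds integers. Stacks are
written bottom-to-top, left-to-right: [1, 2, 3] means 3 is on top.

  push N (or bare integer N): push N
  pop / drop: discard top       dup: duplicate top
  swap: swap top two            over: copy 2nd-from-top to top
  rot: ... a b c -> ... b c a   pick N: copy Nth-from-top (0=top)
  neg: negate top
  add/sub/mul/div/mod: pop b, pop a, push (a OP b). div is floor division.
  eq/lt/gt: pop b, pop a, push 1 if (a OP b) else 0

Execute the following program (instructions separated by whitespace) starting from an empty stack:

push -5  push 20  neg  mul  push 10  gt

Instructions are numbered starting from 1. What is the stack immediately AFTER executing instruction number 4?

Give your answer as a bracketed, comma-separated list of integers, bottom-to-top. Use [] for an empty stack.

Step 1 ('push -5'): [-5]
Step 2 ('push 20'): [-5, 20]
Step 3 ('neg'): [-5, -20]
Step 4 ('mul'): [100]

Answer: [100]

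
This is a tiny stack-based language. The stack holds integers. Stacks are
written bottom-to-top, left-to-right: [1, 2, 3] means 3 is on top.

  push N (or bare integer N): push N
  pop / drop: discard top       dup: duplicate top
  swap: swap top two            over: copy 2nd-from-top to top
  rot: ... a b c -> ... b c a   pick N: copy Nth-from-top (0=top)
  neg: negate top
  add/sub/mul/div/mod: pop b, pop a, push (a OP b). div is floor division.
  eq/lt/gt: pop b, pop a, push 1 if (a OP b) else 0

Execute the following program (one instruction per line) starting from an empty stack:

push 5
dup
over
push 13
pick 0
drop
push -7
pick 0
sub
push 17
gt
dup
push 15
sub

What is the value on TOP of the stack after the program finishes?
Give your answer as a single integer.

Answer: -15

Derivation:
After 'push 5': [5]
After 'dup': [5, 5]
After 'over': [5, 5, 5]
After 'push 13': [5, 5, 5, 13]
After 'pick 0': [5, 5, 5, 13, 13]
After 'drop': [5, 5, 5, 13]
After 'push -7': [5, 5, 5, 13, -7]
After 'pick 0': [5, 5, 5, 13, -7, -7]
After 'sub': [5, 5, 5, 13, 0]
After 'push 17': [5, 5, 5, 13, 0, 17]
After 'gt': [5, 5, 5, 13, 0]
After 'dup': [5, 5, 5, 13, 0, 0]
After 'push 15': [5, 5, 5, 13, 0, 0, 15]
After 'sub': [5, 5, 5, 13, 0, -15]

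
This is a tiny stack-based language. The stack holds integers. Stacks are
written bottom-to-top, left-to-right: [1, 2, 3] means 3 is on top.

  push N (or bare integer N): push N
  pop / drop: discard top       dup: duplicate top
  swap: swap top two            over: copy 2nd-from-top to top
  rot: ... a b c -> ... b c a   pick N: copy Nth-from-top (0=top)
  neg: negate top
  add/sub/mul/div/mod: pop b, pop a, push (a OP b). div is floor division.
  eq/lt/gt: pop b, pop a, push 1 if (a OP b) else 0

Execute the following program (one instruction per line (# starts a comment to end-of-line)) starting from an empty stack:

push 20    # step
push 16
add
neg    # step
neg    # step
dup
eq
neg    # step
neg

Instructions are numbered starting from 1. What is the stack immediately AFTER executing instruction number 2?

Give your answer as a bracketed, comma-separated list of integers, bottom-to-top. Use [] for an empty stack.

Step 1 ('push 20'): [20]
Step 2 ('push 16'): [20, 16]

Answer: [20, 16]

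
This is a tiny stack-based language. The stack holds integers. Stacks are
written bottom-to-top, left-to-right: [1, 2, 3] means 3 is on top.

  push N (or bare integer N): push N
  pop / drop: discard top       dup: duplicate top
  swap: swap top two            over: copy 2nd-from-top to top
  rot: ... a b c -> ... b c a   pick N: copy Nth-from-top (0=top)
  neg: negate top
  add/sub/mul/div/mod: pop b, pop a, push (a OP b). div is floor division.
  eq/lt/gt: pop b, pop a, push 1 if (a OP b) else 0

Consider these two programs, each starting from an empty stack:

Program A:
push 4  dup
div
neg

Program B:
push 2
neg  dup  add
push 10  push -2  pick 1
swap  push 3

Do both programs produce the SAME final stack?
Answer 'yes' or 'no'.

Program A trace:
  After 'push 4': [4]
  After 'dup': [4, 4]
  After 'div': [1]
  After 'neg': [-1]
Program A final stack: [-1]

Program B trace:
  After 'push 2': [2]
  After 'neg': [-2]
  After 'dup': [-2, -2]
  After 'add': [-4]
  After 'push 10': [-4, 10]
  After 'push -2': [-4, 10, -2]
  After 'pick 1': [-4, 10, -2, 10]
  After 'swap': [-4, 10, 10, -2]
  After 'push 3': [-4, 10, 10, -2, 3]
Program B final stack: [-4, 10, 10, -2, 3]
Same: no

Answer: no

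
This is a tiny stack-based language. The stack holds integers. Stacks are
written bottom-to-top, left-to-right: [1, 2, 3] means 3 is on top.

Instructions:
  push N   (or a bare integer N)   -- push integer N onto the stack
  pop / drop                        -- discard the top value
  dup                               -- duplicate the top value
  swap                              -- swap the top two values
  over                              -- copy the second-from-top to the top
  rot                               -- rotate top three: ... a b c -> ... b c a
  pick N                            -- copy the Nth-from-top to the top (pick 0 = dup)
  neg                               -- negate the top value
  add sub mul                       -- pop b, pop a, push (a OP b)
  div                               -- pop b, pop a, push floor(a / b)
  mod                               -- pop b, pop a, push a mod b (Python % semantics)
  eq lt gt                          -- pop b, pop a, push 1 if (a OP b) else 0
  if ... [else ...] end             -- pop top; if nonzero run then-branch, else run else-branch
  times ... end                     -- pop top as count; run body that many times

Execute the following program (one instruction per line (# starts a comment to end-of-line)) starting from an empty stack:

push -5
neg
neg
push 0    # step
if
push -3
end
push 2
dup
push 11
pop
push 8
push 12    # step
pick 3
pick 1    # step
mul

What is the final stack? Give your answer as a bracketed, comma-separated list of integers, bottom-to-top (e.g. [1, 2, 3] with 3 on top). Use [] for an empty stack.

Answer: [-5, 2, 2, 8, 12, 24]

Derivation:
After 'push -5': [-5]
After 'neg': [5]
After 'neg': [-5]
After 'push 0': [-5, 0]
After 'if': [-5]
After 'push 2': [-5, 2]
After 'dup': [-5, 2, 2]
After 'push 11': [-5, 2, 2, 11]
After 'pop': [-5, 2, 2]
After 'push 8': [-5, 2, 2, 8]
After 'push 12': [-5, 2, 2, 8, 12]
After 'pick 3': [-5, 2, 2, 8, 12, 2]
After 'pick 1': [-5, 2, 2, 8, 12, 2, 12]
After 'mul': [-5, 2, 2, 8, 12, 24]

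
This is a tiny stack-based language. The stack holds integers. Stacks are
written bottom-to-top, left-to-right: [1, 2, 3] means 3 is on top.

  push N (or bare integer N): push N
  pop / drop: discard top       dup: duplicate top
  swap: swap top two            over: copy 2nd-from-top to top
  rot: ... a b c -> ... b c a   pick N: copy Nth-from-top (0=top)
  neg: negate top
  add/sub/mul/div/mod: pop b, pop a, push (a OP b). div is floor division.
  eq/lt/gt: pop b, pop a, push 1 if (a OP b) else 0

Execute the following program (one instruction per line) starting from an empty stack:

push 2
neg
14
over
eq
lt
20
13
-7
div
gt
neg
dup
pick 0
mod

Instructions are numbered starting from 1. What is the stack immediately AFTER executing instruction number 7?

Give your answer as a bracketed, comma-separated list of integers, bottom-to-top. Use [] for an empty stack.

Step 1 ('push 2'): [2]
Step 2 ('neg'): [-2]
Step 3 ('14'): [-2, 14]
Step 4 ('over'): [-2, 14, -2]
Step 5 ('eq'): [-2, 0]
Step 6 ('lt'): [1]
Step 7 ('20'): [1, 20]

Answer: [1, 20]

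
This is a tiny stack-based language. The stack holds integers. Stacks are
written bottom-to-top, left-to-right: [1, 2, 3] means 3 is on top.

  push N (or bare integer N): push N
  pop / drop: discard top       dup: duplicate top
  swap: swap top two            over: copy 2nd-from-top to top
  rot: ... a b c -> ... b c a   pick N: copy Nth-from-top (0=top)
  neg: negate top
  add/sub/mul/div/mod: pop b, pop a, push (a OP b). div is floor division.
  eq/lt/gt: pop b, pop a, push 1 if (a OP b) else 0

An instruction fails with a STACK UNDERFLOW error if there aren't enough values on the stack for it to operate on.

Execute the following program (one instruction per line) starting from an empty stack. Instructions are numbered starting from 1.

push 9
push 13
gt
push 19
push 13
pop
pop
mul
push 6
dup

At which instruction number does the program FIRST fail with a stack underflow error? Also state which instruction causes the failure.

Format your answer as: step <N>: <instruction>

Step 1 ('push 9'): stack = [9], depth = 1
Step 2 ('push 13'): stack = [9, 13], depth = 2
Step 3 ('gt'): stack = [0], depth = 1
Step 4 ('push 19'): stack = [0, 19], depth = 2
Step 5 ('push 13'): stack = [0, 19, 13], depth = 3
Step 6 ('pop'): stack = [0, 19], depth = 2
Step 7 ('pop'): stack = [0], depth = 1
Step 8 ('mul'): needs 2 value(s) but depth is 1 — STACK UNDERFLOW

Answer: step 8: mul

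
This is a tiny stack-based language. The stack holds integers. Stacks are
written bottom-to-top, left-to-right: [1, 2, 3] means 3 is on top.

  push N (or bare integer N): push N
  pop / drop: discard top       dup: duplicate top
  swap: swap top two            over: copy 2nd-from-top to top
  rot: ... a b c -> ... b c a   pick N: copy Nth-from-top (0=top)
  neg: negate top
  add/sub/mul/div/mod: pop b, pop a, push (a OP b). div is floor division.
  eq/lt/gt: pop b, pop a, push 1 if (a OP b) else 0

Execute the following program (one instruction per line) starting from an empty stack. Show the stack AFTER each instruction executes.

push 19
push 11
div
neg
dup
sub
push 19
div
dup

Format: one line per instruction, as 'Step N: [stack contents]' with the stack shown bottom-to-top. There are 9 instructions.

Step 1: [19]
Step 2: [19, 11]
Step 3: [1]
Step 4: [-1]
Step 5: [-1, -1]
Step 6: [0]
Step 7: [0, 19]
Step 8: [0]
Step 9: [0, 0]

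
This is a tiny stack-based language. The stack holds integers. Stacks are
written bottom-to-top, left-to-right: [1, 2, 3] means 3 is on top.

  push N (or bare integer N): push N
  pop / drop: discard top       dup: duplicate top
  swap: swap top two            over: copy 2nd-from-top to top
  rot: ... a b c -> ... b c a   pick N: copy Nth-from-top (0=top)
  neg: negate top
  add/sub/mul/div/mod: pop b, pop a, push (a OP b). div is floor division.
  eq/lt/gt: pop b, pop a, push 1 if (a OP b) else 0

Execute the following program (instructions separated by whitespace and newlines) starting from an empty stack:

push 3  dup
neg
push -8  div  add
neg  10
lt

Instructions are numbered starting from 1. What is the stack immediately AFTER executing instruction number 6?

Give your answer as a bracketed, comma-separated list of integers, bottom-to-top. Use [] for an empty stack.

Step 1 ('push 3'): [3]
Step 2 ('dup'): [3, 3]
Step 3 ('neg'): [3, -3]
Step 4 ('push -8'): [3, -3, -8]
Step 5 ('div'): [3, 0]
Step 6 ('add'): [3]

Answer: [3]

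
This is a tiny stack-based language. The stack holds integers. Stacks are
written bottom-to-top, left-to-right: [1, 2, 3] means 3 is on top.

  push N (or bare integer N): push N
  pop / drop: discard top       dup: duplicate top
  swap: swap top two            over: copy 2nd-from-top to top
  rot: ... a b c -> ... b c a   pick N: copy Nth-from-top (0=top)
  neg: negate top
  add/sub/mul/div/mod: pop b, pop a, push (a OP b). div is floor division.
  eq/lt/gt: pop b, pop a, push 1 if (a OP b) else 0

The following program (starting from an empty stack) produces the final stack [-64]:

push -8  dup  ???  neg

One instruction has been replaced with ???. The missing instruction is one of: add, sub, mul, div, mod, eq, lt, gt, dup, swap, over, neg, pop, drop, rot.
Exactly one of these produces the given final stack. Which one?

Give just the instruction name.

Answer: mul

Derivation:
Stack before ???: [-8, -8]
Stack after ???:  [64]
The instruction that transforms [-8, -8] -> [64] is: mul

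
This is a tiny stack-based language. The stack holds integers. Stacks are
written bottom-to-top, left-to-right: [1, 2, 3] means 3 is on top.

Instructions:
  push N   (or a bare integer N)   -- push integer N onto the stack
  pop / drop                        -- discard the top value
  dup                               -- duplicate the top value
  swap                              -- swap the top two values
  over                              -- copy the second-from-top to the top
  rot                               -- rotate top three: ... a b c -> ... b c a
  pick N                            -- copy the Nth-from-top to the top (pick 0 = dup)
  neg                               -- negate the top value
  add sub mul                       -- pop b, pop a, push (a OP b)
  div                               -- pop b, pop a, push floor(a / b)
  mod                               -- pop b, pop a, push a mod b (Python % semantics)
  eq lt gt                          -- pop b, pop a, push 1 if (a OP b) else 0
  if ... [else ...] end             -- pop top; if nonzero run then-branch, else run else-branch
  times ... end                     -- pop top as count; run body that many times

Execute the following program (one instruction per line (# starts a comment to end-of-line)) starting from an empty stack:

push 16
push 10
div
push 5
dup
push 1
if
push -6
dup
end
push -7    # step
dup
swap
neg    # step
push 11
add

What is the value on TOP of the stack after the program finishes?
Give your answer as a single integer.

After 'push 16': [16]
After 'push 10': [16, 10]
After 'div': [1]
After 'push 5': [1, 5]
After 'dup': [1, 5, 5]
After 'push 1': [1, 5, 5, 1]
After 'if': [1, 5, 5]
After 'push -6': [1, 5, 5, -6]
After 'dup': [1, 5, 5, -6, -6]
After 'push -7': [1, 5, 5, -6, -6, -7]
After 'dup': [1, 5, 5, -6, -6, -7, -7]
After 'swap': [1, 5, 5, -6, -6, -7, -7]
After 'neg': [1, 5, 5, -6, -6, -7, 7]
After 'push 11': [1, 5, 5, -6, -6, -7, 7, 11]
After 'add': [1, 5, 5, -6, -6, -7, 18]

Answer: 18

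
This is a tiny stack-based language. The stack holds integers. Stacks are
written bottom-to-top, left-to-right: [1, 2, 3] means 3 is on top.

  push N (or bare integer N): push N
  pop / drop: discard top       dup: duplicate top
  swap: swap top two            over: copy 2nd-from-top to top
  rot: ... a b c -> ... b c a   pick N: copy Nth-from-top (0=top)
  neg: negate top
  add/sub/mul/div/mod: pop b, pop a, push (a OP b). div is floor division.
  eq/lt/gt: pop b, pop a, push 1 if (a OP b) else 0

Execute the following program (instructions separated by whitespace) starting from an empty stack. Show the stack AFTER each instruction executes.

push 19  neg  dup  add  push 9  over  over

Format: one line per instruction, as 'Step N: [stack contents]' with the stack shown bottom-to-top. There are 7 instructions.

Step 1: [19]
Step 2: [-19]
Step 3: [-19, -19]
Step 4: [-38]
Step 5: [-38, 9]
Step 6: [-38, 9, -38]
Step 7: [-38, 9, -38, 9]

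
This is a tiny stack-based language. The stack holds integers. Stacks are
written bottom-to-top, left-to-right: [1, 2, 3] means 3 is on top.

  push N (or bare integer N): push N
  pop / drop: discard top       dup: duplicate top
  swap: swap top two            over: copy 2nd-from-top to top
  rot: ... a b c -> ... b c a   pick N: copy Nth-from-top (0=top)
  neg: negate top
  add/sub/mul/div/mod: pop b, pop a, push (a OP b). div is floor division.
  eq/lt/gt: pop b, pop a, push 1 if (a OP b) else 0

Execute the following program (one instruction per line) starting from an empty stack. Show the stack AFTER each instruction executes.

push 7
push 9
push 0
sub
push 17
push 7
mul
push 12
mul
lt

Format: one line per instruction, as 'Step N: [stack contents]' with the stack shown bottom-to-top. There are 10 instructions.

Step 1: [7]
Step 2: [7, 9]
Step 3: [7, 9, 0]
Step 4: [7, 9]
Step 5: [7, 9, 17]
Step 6: [7, 9, 17, 7]
Step 7: [7, 9, 119]
Step 8: [7, 9, 119, 12]
Step 9: [7, 9, 1428]
Step 10: [7, 1]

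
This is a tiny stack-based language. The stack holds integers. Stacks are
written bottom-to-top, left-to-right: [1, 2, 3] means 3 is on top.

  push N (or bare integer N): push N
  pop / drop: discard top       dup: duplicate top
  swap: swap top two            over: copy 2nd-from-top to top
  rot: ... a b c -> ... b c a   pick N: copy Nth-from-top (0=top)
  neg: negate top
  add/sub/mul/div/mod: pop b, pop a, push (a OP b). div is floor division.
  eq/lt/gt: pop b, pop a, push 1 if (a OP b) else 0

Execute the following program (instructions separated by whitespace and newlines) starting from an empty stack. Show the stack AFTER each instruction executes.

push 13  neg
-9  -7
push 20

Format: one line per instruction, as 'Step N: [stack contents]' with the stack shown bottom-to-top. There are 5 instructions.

Step 1: [13]
Step 2: [-13]
Step 3: [-13, -9]
Step 4: [-13, -9, -7]
Step 5: [-13, -9, -7, 20]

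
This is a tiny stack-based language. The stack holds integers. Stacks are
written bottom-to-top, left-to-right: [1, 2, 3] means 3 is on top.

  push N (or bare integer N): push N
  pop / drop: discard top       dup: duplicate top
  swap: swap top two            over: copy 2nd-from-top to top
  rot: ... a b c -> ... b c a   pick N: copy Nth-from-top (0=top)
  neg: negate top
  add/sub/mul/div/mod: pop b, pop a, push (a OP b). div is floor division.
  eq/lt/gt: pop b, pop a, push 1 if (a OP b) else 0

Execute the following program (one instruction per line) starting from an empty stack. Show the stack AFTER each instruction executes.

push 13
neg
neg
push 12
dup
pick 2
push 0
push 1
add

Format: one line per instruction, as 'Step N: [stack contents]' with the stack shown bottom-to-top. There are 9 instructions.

Step 1: [13]
Step 2: [-13]
Step 3: [13]
Step 4: [13, 12]
Step 5: [13, 12, 12]
Step 6: [13, 12, 12, 13]
Step 7: [13, 12, 12, 13, 0]
Step 8: [13, 12, 12, 13, 0, 1]
Step 9: [13, 12, 12, 13, 1]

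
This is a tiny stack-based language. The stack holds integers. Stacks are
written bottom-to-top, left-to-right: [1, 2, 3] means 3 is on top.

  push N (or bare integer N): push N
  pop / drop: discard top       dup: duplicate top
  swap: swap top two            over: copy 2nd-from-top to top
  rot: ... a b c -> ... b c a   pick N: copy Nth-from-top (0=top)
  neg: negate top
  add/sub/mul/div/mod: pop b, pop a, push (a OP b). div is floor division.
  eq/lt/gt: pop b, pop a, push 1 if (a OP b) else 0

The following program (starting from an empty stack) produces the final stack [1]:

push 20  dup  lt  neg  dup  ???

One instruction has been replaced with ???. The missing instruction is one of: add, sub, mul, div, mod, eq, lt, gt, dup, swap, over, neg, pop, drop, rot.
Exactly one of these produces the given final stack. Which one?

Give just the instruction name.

Answer: eq

Derivation:
Stack before ???: [0, 0]
Stack after ???:  [1]
The instruction that transforms [0, 0] -> [1] is: eq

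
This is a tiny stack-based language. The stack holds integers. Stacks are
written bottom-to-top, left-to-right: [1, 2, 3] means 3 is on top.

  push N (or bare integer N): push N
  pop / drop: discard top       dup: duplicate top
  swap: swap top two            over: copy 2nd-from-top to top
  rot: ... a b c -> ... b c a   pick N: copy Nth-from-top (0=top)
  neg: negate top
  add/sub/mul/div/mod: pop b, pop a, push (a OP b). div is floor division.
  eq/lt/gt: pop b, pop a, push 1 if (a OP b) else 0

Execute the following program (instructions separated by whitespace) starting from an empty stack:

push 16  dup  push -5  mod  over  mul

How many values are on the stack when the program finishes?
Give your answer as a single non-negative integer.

After 'push 16': stack = [16] (depth 1)
After 'dup': stack = [16, 16] (depth 2)
After 'push -5': stack = [16, 16, -5] (depth 3)
After 'mod': stack = [16, -4] (depth 2)
After 'over': stack = [16, -4, 16] (depth 3)
After 'mul': stack = [16, -64] (depth 2)

Answer: 2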